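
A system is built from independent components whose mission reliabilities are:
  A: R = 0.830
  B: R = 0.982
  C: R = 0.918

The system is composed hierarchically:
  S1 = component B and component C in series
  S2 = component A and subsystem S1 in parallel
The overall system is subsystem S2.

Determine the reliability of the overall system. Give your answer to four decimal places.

0.9833

Series (B and C): 0.982000 × 0.918000 = 0.901476
Parallel (A and [0.901476]): 1 − (1 − 0.830000)(1 − 0.901476) = 0.9833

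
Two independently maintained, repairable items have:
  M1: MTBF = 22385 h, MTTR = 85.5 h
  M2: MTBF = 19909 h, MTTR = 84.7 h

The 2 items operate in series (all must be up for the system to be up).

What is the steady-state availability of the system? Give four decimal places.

A(M1) = MTBF/(MTBF+MTTR) = 22385/(22385+85.5) = 0.996195
A(M2) = MTBF/(MTBF+MTTR) = 19909/(19909+84.7) = 0.995764
Series availability: 0.996195 × 0.995764 = 0.9920

0.9920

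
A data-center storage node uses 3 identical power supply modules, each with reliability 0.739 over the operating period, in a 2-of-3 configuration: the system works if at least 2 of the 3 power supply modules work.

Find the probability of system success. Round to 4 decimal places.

0.8312

R = Σ_{i=2}^{3} C(3,i) p^i (1−p)^{3−i} with p = 0.739
C(3,2)·0.739^2·0.261^1 = 0.427613
C(3,3)·0.739^3·0.261^0 = 0.403583
Sum = 0.8312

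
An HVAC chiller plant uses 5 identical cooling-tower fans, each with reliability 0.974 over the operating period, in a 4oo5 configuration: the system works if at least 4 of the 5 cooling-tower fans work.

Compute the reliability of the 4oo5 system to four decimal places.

R = Σ_{i=4}^{5} C(5,i) p^i (1−p)^{5−i} with p = 0.974
C(5,4)·0.974^4·0.026^1 = 0.116998
C(5,5)·0.974^5·0.026^0 = 0.876587
Sum = 0.9936

0.9936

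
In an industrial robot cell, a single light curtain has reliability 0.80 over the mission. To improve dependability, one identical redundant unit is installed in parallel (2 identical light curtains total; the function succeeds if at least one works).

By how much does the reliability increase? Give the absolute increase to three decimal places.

0.160

R_before = 0.80
R_after = 1 − (1 − 0.80)^2 = 0.960
ΔR = 0.960 − 0.80 = 0.160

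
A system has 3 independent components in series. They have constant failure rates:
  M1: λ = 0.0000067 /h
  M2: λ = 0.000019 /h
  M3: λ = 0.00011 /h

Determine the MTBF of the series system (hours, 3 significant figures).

7370

Series of exponential components: λ_sys = Σ λ_i
λ_sys = 0.0000067 + 0.000019 + 0.00011 = 1.3570e-04 /h
MTBF = 1 / λ_sys = 7370 h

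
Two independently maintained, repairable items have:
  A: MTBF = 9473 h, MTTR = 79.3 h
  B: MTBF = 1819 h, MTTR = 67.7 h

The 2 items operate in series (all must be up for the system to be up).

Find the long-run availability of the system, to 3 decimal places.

A(A) = MTBF/(MTBF+MTTR) = 9473/(9473+79.3) = 0.991698
A(B) = MTBF/(MTBF+MTTR) = 1819/(1819+67.7) = 0.964117
Series availability: 0.991698 × 0.964117 = 0.956

0.956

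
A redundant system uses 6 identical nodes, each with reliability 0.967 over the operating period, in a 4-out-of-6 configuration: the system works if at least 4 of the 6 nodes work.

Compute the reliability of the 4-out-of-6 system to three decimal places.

R = Σ_{i=4}^{6} C(6,i) p^i (1−p)^{6−i} with p = 0.967
C(6,4)·0.967^4·0.033^2 = 0.01428
C(6,5)·0.967^5·0.033^1 = 0.16742
C(6,6)·0.967^6·0.033^0 = 0.81763
Sum = 0.999

0.999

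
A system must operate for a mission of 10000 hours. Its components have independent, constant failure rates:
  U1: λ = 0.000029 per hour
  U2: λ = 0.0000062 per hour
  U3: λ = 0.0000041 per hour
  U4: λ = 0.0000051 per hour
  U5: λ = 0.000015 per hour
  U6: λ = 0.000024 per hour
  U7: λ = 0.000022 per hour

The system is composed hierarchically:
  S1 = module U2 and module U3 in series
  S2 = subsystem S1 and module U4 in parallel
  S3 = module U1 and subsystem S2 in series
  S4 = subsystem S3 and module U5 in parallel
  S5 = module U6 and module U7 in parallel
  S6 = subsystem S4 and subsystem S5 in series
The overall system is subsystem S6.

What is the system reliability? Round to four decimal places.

R(U1) = exp(−0.000029 × 10000) = 0.748264
R(U2) = exp(−0.0000062 × 10000) = 0.939883
R(U3) = exp(−0.0000041 × 10000) = 0.959829
R(U4) = exp(−0.0000051 × 10000) = 0.950279
R(U5) = exp(−0.000015 × 10000) = 0.860708
R(U6) = exp(−0.000024 × 10000) = 0.786628
R(U7) = exp(−0.000022 × 10000) = 0.802519
Series (U2 and U3): 0.939883 × 0.959829 = 0.902127
Parallel ([0.902127] and U4): 1 − (1 − 0.902127)(1 − 0.950279) = 0.995134
Series (U1 and [0.995134]): 0.748264 × 0.995134 = 0.744623
Parallel ([0.744623] and U5): 1 − (1 − 0.744623)(1 − 0.860708) = 0.964428
Parallel (U6 and U7): 1 − (1 − 0.786628)(1 − 0.802519) = 0.957863
Series ([0.964428] and [0.957863]): 0.964428 × 0.957863 = 0.9238

0.9238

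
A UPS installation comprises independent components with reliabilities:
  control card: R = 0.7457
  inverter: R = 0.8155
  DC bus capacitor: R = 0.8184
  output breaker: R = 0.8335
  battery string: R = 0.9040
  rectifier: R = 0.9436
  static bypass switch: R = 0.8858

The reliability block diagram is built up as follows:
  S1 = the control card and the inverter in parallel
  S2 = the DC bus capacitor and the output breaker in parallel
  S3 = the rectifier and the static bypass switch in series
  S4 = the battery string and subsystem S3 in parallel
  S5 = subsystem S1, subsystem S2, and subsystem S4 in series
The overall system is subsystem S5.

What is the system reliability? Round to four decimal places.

0.9097

Parallel (control card and inverter): 1 − (1 − 0.745700)(1 − 0.815500) = 0.953082
Parallel (DC bus capacitor and output breaker): 1 − (1 − 0.818400)(1 − 0.833500) = 0.969764
Series (rectifier and static bypass switch): 0.943600 × 0.885800 = 0.835841
Parallel (battery string and [0.835841]): 1 − (1 − 0.904000)(1 − 0.835841) = 0.984241
Series ([0.953082], [0.969764], and [0.984241]): 0.953082 × 0.969764 × 0.984241 = 0.9097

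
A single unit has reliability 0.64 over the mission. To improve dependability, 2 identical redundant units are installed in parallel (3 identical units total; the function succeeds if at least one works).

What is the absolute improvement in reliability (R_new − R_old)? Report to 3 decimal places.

0.313

R_before = 0.64
R_after = 1 − (1 − 0.64)^3 = 0.953
ΔR = 0.953 − 0.64 = 0.313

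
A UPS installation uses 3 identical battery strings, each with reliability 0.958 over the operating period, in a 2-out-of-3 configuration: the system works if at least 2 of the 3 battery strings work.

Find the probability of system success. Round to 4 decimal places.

0.9949

R = Σ_{i=2}^{3} C(3,i) p^i (1−p)^{3−i} with p = 0.958
C(3,2)·0.958^2·0.042^1 = 0.115638
C(3,3)·0.958^3·0.042^0 = 0.879218
Sum = 0.9949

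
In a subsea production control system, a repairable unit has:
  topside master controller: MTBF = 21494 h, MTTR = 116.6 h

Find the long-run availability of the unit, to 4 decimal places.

0.9946

A(topside master controller) = MTBF/(MTBF+MTTR) = 21494/(21494+116.6) = 0.9946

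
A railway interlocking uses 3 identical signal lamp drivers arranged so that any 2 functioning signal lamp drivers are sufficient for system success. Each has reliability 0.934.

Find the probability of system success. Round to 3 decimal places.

0.988

R = Σ_{i=2}^{3} C(3,i) p^i (1−p)^{3−i} with p = 0.934
C(3,2)·0.934^2·0.066^1 = 0.17273
C(3,3)·0.934^3·0.066^0 = 0.81478
Sum = 0.988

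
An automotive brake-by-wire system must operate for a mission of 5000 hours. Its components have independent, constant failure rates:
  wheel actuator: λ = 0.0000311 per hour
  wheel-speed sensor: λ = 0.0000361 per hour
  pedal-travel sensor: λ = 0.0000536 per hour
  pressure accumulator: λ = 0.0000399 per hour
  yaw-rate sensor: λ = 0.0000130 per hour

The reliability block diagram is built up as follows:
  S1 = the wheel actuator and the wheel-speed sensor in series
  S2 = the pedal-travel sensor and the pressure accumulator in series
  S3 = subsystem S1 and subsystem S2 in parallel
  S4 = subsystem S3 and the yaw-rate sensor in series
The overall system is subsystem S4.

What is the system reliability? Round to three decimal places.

R(wheel actuator) = exp(−0.0000311 × 5000) = 0.85599
R(wheel-speed sensor) = exp(−0.0000361 × 5000) = 0.83485
R(pedal-travel sensor) = exp(−0.0000536 × 5000) = 0.76491
R(pressure accumulator) = exp(−0.0000399 × 5000) = 0.81914
R(yaw-rate sensor) = exp(−0.0000130 × 5000) = 0.93707
Series (wheel actuator and wheel-speed sensor): 0.85599 × 0.83485 = 0.71462
Series (pedal-travel sensor and pressure accumulator): 0.76491 × 0.81914 = 0.62657
Parallel ([0.71462] and [0.62657]): 1 − (1 − 0.71462)(1 − 0.62657) = 0.89343
Series ([0.89343] and yaw-rate sensor): 0.89343 × 0.93707 = 0.837

0.837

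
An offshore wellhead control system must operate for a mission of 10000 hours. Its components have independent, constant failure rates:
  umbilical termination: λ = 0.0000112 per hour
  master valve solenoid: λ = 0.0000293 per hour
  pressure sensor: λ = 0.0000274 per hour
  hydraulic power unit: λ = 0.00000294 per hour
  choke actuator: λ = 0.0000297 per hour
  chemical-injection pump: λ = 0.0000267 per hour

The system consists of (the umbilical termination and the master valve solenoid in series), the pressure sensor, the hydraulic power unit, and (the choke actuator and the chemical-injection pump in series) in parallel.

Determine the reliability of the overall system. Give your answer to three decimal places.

R(umbilical termination) = exp(−0.0000112 × 10000) = 0.89404
R(master valve solenoid) = exp(−0.0000293 × 10000) = 0.74602
R(pressure sensor) = exp(−0.0000274 × 10000) = 0.76033
R(hydraulic power unit) = exp(−0.00000294 × 10000) = 0.97103
R(choke actuator) = exp(−0.0000297 × 10000) = 0.74304
R(chemical-injection pump) = exp(−0.0000267 × 10000) = 0.76567
Series (umbilical termination and master valve solenoid): 0.89404 × 0.74602 = 0.66697
Series (choke actuator and chemical-injection pump): 0.74304 × 0.76567 = 0.56892
Parallel ([0.66697], pressure sensor, hydraulic power unit, and [0.56892]): 1 − (1 − 0.66697)(1 − 0.76033)(1 − 0.97103)(1 − 0.56892) = 0.999

0.999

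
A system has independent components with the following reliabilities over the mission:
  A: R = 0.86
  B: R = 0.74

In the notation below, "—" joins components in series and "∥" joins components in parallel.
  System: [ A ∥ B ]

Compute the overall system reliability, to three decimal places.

Parallel (A and B): 1 − (1 − 0.86000)(1 − 0.74000) = 0.964

0.964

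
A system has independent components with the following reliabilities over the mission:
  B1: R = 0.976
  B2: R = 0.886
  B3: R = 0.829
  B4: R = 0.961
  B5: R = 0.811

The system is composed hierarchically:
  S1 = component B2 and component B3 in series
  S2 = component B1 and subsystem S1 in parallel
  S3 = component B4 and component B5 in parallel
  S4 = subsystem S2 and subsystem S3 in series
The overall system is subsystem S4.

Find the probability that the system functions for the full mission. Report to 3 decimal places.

0.986

Series (B2 and B3): 0.88600 × 0.82900 = 0.73449
Parallel (B1 and [0.73449]): 1 − (1 − 0.97600)(1 − 0.73449) = 0.99363
Parallel (B4 and B5): 1 − (1 − 0.96100)(1 − 0.81100) = 0.99263
Series ([0.99363] and [0.99263]): 0.99363 × 0.99263 = 0.986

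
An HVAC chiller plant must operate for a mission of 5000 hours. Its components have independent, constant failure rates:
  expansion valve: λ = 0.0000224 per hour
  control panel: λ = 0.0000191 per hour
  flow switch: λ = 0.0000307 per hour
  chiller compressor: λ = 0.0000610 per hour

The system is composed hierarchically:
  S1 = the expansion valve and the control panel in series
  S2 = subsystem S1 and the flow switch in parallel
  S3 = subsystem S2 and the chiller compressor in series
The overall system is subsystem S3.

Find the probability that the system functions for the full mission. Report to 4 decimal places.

R(expansion valve) = exp(−0.0000224 × 5000) = 0.894044
R(control panel) = exp(−0.0000191 × 5000) = 0.908918
R(flow switch) = exp(−0.0000307 × 5000) = 0.857701
R(chiller compressor) = exp(−0.0000610 × 5000) = 0.737123
Series (expansion valve and control panel): 0.894044 × 0.908918 = 0.812613
Parallel ([0.812613] and flow switch): 1 − (1 − 0.812613)(1 − 0.857701) = 0.973335
Series ([0.973335] and chiller compressor): 0.973335 × 0.737123 = 0.7175

0.7175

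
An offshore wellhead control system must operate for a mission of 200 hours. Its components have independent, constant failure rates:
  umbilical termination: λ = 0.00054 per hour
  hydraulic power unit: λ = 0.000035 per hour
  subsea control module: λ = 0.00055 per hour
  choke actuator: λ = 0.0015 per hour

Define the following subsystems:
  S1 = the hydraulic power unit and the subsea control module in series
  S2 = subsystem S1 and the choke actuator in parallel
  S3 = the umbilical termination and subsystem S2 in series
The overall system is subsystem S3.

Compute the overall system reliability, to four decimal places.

0.8719

R(umbilical termination) = exp(−0.00054 × 200) = 0.897628
R(hydraulic power unit) = exp(−0.000035 × 200) = 0.993024
R(subsea control module) = exp(−0.00055 × 200) = 0.895834
R(choke actuator) = exp(−0.0015 × 200) = 0.740818
Series (hydraulic power unit and subsea control module): 0.993024 × 0.895834 = 0.889585
Parallel ([0.889585] and choke actuator): 1 − (1 − 0.889585)(1 − 0.740818) = 0.971382
Series (umbilical termination and [0.971382]): 0.897628 × 0.971382 = 0.8719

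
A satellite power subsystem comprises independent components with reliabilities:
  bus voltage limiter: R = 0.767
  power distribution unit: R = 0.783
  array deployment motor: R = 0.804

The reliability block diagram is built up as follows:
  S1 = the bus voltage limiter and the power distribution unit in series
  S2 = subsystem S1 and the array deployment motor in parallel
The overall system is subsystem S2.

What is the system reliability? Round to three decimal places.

0.922

Series (bus voltage limiter and power distribution unit): 0.76700 × 0.78300 = 0.60056
Parallel ([0.60056] and array deployment motor): 1 − (1 − 0.60056)(1 − 0.80400) = 0.922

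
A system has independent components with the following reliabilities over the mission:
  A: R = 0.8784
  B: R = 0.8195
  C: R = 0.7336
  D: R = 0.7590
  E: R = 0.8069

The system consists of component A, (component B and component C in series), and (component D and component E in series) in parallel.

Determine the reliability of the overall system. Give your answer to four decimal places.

0.9812

Series (B and C): 0.819500 × 0.733600 = 0.601185
Series (D and E): 0.759000 × 0.806900 = 0.612437
Parallel (A, [0.601185], and [0.612437]): 1 − (1 − 0.878400)(1 − 0.601185)(1 − 0.612437) = 0.9812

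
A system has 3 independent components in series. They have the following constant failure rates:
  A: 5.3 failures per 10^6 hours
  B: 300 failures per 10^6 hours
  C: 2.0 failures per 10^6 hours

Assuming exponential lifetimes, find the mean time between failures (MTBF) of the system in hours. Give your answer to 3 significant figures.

3250

Series of exponential components: λ_sys = Σ λ_i
λ_sys = 0.0000053 + 0.00030 + 0.0000020 = 3.0730e-04 /h
MTBF = 1 / λ_sys = 3250 h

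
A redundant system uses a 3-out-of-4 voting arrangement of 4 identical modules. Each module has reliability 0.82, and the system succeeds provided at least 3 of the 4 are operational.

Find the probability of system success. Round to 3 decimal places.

R = Σ_{i=3}^{4} C(4,i) p^i (1−p)^{4−i} with p = 0.82
C(4,3)·0.82^3·0.18^1 = 0.39698
C(4,4)·0.82^4·0.18^0 = 0.45212
Sum = 0.849

0.849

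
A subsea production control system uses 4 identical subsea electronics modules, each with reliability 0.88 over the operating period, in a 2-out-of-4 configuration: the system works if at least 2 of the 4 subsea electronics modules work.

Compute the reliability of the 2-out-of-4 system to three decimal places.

R = Σ_{i=2}^{4} C(4,i) p^i (1−p)^{4−i} with p = 0.88
C(4,2)·0.88^2·0.12^2 = 0.06691
C(4,3)·0.88^3·0.12^1 = 0.32711
C(4,4)·0.88^4·0.12^0 = 0.59970
Sum = 0.994

0.994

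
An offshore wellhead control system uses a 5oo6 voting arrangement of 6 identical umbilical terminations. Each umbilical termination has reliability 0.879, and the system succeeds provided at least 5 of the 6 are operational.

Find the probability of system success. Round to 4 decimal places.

R = Σ_{i=5}^{6} C(6,i) p^i (1−p)^{6−i} with p = 0.879
C(6,5)·0.879^5·0.121^1 = 0.380961
C(6,6)·0.879^6·0.121^0 = 0.461247
Sum = 0.8422

0.8422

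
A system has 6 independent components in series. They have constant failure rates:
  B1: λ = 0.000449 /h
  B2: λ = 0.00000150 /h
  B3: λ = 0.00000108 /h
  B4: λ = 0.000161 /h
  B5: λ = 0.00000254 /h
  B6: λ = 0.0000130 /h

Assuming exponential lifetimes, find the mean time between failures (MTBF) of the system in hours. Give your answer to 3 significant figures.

Series of exponential components: λ_sys = Σ λ_i
λ_sys = 0.000449 + 0.00000150 + 0.00000108 + 0.000161 + 0.00000254 + 0.0000130 = 6.2812e-04 /h
MTBF = 1 / λ_sys = 1590 h

1590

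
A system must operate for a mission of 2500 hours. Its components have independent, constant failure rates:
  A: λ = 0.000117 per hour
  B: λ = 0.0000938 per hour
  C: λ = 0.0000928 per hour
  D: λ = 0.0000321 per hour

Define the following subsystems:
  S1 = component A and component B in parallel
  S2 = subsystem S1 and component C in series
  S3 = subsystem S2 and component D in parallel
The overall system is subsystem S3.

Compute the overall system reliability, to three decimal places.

0.981

R(A) = exp(−0.000117 × 2500) = 0.74640
R(B) = exp(−0.0000938 × 2500) = 0.79097
R(C) = exp(−0.0000928 × 2500) = 0.79295
R(D) = exp(−0.0000321 × 2500) = 0.92289
Parallel (A and B): 1 − (1 − 0.74640)(1 − 0.79097) = 0.94699
Series ([0.94699] and C): 0.94699 × 0.79295 = 0.75092
Parallel ([0.75092] and D): 1 − (1 − 0.75092)(1 − 0.92289) = 0.981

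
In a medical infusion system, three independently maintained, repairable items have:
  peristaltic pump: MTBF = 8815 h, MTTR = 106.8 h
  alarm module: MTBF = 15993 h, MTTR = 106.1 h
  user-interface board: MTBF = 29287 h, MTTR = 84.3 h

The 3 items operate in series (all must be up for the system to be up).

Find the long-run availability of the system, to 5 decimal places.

0.97870

A(peristaltic pump) = MTBF/(MTBF+MTTR) = 8815/(8815+106.8) = 0.988029
A(alarm module) = MTBF/(MTBF+MTTR) = 15993/(15993+106.1) = 0.993410
A(user-interface board) = MTBF/(MTBF+MTTR) = 29287/(29287+84.3) = 0.997130
Series availability: 0.988029 × 0.993410 × 0.997130 = 0.97870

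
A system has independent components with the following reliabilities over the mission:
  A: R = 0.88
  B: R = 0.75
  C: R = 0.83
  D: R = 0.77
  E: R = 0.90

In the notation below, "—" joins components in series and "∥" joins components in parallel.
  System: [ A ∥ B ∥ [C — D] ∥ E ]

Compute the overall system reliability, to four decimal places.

0.9989

Series (C and D): 0.830000 × 0.770000 = 0.639100
Parallel (A, B, [0.639100], and E): 1 − (1 − 0.880000)(1 − 0.750000)(1 − 0.639100)(1 − 0.900000) = 0.9989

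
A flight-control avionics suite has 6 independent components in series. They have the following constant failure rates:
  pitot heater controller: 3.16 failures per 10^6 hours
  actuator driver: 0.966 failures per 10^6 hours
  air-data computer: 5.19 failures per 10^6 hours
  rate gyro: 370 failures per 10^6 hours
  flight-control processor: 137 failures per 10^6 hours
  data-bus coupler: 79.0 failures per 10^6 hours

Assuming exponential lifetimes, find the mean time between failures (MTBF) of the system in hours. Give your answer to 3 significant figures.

Series of exponential components: λ_sys = Σ λ_i
λ_sys = 0.00000316 + 0.000000966 + 0.00000519 + 0.000370 + 0.000137 + 0.0000790 = 5.9532e-04 /h
MTBF = 1 / λ_sys = 1680 h

1680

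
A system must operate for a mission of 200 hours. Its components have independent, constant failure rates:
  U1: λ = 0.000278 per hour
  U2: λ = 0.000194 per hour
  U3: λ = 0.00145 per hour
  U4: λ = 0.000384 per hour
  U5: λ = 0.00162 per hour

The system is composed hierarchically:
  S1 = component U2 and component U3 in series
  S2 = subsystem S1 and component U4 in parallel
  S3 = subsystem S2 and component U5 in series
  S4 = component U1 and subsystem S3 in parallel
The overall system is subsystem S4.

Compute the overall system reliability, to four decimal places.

0.9842

R(U1) = exp(−0.000278 × 200) = 0.945917
R(U2) = exp(−0.000194 × 200) = 0.961943
R(U3) = exp(−0.00145 × 200) = 0.748264
R(U4) = exp(−0.000384 × 200) = 0.926075
R(U5) = exp(−0.00162 × 200) = 0.723250
Series (U2 and U3): 0.961943 × 0.748264 = 0.719787
Parallel ([0.719787] and U4): 1 − (1 − 0.719787)(1 − 0.926075) = 0.979285
Series ([0.979285] and U5): 0.979285 × 0.723250 = 0.708268
Parallel (U1 and [0.708268]): 1 − (1 − 0.945917)(1 − 0.708268) = 0.9842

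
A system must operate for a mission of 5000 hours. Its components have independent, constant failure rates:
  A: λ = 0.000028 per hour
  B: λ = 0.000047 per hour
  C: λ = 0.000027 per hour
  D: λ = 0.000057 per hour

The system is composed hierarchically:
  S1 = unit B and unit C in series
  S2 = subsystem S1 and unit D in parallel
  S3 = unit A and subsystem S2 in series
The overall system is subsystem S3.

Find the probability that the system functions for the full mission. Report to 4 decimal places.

0.8027

R(A) = exp(−0.000028 × 5000) = 0.869358
R(B) = exp(−0.000047 × 5000) = 0.790571
R(C) = exp(−0.000027 × 5000) = 0.873716
R(D) = exp(−0.000057 × 5000) = 0.752014
Series (B and C): 0.790571 × 0.873716 = 0.690735
Parallel ([0.690735] and D): 1 − (1 − 0.690735)(1 − 0.752014) = 0.923307
Series (A and [0.923307]): 0.869358 × 0.923307 = 0.8027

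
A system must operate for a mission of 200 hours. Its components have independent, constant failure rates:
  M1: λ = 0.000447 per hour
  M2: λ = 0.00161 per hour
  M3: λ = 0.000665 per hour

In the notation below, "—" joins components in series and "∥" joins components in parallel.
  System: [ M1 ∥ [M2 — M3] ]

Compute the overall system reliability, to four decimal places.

0.9687

R(M1) = exp(−0.000447 × 200) = 0.914480
R(M2) = exp(−0.00161 × 200) = 0.724698
R(M3) = exp(−0.000665 × 200) = 0.875465
Series (M2 and M3): 0.724698 × 0.875465 = 0.634448
Parallel (M1 and [0.634448]): 1 − (1 − 0.914480)(1 − 0.634448) = 0.9687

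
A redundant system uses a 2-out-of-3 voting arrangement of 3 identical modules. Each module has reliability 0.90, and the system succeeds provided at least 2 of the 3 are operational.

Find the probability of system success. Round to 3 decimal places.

0.972

R = Σ_{i=2}^{3} C(3,i) p^i (1−p)^{3−i} with p = 0.90
C(3,2)·0.90^2·0.10^1 = 0.24300
C(3,3)·0.90^3·0.10^0 = 0.72900
Sum = 0.972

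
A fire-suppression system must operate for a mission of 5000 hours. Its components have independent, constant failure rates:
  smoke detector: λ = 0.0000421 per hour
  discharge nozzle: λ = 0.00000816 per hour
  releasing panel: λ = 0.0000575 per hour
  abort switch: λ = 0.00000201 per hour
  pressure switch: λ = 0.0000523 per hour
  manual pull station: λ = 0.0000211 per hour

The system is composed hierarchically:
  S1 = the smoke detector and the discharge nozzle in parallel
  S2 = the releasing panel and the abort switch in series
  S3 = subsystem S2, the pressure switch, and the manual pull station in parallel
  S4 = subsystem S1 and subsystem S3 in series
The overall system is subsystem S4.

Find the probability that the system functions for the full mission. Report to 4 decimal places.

0.9865

R(smoke detector) = exp(−0.0000421 × 5000) = 0.810179
R(discharge nozzle) = exp(−0.00000816 × 5000) = 0.960021
R(releasing panel) = exp(−0.0000575 × 5000) = 0.750137
R(abort switch) = exp(−0.00000201 × 5000) = 0.990000
R(pressure switch) = exp(−0.0000523 × 5000) = 0.769896
R(manual pull station) = exp(−0.0000211 × 5000) = 0.899874
Parallel (smoke detector and discharge nozzle): 1 − (1 − 0.810179)(1 − 0.960021) = 0.992411
Series (releasing panel and abort switch): 0.750137 × 0.990000 = 0.742636
Parallel ([0.742636], pressure switch, and manual pull station): 1 − (1 − 0.742636)(1 − 0.769896)(1 − 0.899874) = 0.994070
Series ([0.992411] and [0.994070]): 0.992411 × 0.994070 = 0.9865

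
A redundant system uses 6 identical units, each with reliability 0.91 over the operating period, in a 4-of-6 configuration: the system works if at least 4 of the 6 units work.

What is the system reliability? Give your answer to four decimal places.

R = Σ_{i=4}^{6} C(6,i) p^i (1−p)^{6−i} with p = 0.91
C(6,4)·0.91^4·0.09^2 = 0.083319
C(6,5)·0.91^5·0.09^1 = 0.336977
C(6,6)·0.91^6·0.09^0 = 0.567869
Sum = 0.9882

0.9882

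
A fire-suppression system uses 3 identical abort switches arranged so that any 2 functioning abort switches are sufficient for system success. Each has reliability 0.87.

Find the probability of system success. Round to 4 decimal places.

R = Σ_{i=2}^{3} C(3,i) p^i (1−p)^{3−i} with p = 0.87
C(3,2)·0.87^2·0.13^1 = 0.295191
C(3,3)·0.87^3·0.13^0 = 0.658503
Sum = 0.9537

0.9537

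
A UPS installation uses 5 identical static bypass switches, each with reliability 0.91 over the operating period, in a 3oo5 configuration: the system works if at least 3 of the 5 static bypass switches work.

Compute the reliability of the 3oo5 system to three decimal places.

0.994

R = Σ_{i=3}^{5} C(5,i) p^i (1−p)^{5−i} with p = 0.91
C(5,3)·0.91^3·0.09^2 = 0.06104
C(5,4)·0.91^4·0.09^1 = 0.30859
C(5,5)·0.91^5·0.09^0 = 0.62403
Sum = 0.994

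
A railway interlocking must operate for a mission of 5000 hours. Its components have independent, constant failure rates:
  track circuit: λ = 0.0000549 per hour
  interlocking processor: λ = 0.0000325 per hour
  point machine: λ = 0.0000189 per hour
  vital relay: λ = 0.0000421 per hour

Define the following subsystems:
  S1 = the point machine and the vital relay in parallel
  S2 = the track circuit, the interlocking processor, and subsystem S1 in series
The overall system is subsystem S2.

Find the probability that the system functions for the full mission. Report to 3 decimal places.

0.635

R(track circuit) = exp(−0.0000549 × 5000) = 0.75995
R(interlocking processor) = exp(−0.0000325 × 5000) = 0.85002
R(point machine) = exp(−0.0000189 × 5000) = 0.90983
R(vital relay) = exp(−0.0000421 × 5000) = 0.81018
Parallel (point machine and vital relay): 1 − (1 − 0.90983)(1 − 0.81018) = 0.98288
Series (track circuit, interlocking processor, and [0.98288]): 0.75995 × 0.85002 × 0.98288 = 0.635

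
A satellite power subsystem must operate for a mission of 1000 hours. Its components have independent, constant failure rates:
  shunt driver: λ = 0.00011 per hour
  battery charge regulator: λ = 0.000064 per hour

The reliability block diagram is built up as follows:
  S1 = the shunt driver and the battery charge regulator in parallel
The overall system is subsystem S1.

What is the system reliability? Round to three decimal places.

0.994

R(shunt driver) = exp(−0.00011 × 1000) = 0.89583
R(battery charge regulator) = exp(−0.000064 × 1000) = 0.93800
Parallel (shunt driver and battery charge regulator): 1 − (1 − 0.89583)(1 − 0.93800) = 0.994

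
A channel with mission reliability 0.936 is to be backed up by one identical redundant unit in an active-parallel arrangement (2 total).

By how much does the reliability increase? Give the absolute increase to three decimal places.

0.060

R_before = 0.936
R_after = 1 − (1 − 0.936)^2 = 0.996
ΔR = 0.996 − 0.936 = 0.060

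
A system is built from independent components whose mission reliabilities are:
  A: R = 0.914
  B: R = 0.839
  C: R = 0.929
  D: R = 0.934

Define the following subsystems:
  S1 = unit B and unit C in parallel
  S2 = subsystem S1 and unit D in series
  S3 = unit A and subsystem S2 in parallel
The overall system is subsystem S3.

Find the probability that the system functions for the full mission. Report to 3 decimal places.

0.993

Parallel (B and C): 1 − (1 − 0.83900)(1 − 0.92900) = 0.98857
Series ([0.98857] and D): 0.98857 × 0.93400 = 0.92332
Parallel (A and [0.92332]): 1 − (1 − 0.91400)(1 − 0.92332) = 0.993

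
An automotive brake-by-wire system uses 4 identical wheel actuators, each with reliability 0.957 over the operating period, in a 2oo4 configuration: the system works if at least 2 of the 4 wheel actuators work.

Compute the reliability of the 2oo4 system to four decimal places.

R = Σ_{i=2}^{4} C(4,i) p^i (1−p)^{4−i} with p = 0.957
C(4,2)·0.957^2·0.043^2 = 0.010160
C(4,3)·0.957^3·0.043^1 = 0.150752
C(4,4)·0.957^4·0.043^0 = 0.838779
Sum = 0.9997

0.9997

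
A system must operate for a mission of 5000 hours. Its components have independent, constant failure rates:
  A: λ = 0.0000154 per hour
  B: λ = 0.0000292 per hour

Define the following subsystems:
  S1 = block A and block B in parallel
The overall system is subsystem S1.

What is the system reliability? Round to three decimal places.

R(A) = exp(−0.0000154 × 5000) = 0.92589
R(B) = exp(−0.0000292 × 5000) = 0.86416
Parallel (A and B): 1 − (1 − 0.92589)(1 − 0.86416) = 0.990

0.990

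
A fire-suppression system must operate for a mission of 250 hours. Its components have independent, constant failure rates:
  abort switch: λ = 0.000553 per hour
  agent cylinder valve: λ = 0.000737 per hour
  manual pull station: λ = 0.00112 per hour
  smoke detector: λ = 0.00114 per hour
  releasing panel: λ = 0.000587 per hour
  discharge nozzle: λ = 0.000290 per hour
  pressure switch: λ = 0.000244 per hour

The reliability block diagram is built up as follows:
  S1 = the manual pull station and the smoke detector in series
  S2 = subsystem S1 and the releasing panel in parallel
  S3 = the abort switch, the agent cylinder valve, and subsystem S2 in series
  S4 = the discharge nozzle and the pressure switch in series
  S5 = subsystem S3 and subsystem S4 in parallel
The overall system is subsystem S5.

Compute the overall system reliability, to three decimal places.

0.960

R(abort switch) = exp(−0.000553 × 250) = 0.87088
R(agent cylinder valve) = exp(−0.000737 × 250) = 0.83173
R(manual pull station) = exp(−0.00112 × 250) = 0.75578
R(smoke detector) = exp(−0.00114 × 250) = 0.75201
R(releasing panel) = exp(−0.000587 × 250) = 0.86351
R(discharge nozzle) = exp(−0.000290 × 250) = 0.93007
R(pressure switch) = exp(−0.000244 × 250) = 0.94082
Series (manual pull station and smoke detector): 0.75578 × 0.75201 = 0.56835
Parallel ([0.56835] and releasing panel): 1 − (1 − 0.56835)(1 − 0.86351) = 0.94108
Series (abort switch, agent cylinder valve, and [0.94108]): 0.87088 × 0.83173 × 0.94108 = 0.68166
Series (discharge nozzle and pressure switch): 0.93007 × 0.94082 = 0.87503
Parallel ([0.68166] and [0.87503]): 1 − (1 − 0.68166)(1 − 0.87503) = 0.960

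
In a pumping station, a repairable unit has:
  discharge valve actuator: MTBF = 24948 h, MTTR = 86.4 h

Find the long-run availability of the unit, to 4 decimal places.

0.9965

A(discharge valve actuator) = MTBF/(MTBF+MTTR) = 24948/(24948+86.4) = 0.9965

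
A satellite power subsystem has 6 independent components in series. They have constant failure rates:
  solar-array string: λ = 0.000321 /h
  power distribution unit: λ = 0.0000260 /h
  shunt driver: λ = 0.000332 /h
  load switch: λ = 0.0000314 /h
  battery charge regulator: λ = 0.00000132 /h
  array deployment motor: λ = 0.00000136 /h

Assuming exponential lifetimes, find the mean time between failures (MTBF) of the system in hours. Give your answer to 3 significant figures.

Series of exponential components: λ_sys = Σ λ_i
λ_sys = 0.000321 + 0.0000260 + 0.000332 + 0.0000314 + 0.00000132 + 0.00000136 = 7.1308e-04 /h
MTBF = 1 / λ_sys = 1400 h

1400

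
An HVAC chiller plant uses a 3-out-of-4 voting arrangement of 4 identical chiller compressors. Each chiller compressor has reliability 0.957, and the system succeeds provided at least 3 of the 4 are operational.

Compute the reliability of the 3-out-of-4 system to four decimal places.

R = Σ_{i=3}^{4} C(4,i) p^i (1−p)^{4−i} with p = 0.957
C(4,3)·0.957^3·0.043^1 = 0.150752
C(4,4)·0.957^4·0.043^0 = 0.838779
Sum = 0.9895

0.9895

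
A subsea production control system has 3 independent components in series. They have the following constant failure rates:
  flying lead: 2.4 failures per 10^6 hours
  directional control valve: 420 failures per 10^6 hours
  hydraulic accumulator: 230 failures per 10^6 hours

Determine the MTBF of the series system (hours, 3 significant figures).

1530

Series of exponential components: λ_sys = Σ λ_i
λ_sys = 0.0000024 + 0.00042 + 0.00023 = 6.5240e-04 /h
MTBF = 1 / λ_sys = 1530 h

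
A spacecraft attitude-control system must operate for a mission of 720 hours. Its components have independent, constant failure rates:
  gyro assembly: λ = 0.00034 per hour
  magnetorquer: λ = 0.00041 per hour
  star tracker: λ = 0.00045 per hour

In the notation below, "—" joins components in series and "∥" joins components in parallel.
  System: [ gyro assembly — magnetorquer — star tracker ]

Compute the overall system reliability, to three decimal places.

0.421

R(gyro assembly) = exp(−0.00034 × 720) = 0.78286
R(magnetorquer) = exp(−0.00041 × 720) = 0.74438
R(star tracker) = exp(−0.00045 × 720) = 0.72325
Series (gyro assembly, magnetorquer, and star tracker): 0.78286 × 0.74438 × 0.72325 = 0.421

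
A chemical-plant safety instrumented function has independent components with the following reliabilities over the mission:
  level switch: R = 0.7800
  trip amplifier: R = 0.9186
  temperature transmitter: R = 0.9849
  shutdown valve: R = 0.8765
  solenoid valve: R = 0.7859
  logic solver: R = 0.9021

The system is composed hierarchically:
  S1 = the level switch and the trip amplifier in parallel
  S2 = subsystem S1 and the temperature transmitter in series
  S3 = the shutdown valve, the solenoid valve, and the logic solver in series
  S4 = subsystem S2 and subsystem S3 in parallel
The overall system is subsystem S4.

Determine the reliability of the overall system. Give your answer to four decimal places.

0.9876

Parallel (level switch and trip amplifier): 1 − (1 − 0.780000)(1 − 0.918600) = 0.982092
Series ([0.982092] and temperature transmitter): 0.982092 × 0.984900 = 0.967262
Series (shutdown valve, solenoid valve, and logic solver): 0.876500 × 0.785900 × 0.902100 = 0.621404
Parallel ([0.967262] and [0.621404]): 1 − (1 − 0.967262)(1 − 0.621404) = 0.9876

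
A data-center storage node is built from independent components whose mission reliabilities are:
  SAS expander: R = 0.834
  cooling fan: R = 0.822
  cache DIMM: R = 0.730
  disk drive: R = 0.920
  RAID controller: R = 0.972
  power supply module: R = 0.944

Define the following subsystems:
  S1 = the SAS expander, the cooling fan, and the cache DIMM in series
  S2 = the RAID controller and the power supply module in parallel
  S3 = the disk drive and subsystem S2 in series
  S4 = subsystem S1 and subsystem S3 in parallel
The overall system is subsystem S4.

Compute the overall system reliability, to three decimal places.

0.959

Series (SAS expander, cooling fan, and cache DIMM): 0.83400 × 0.82200 × 0.73000 = 0.50045
Parallel (RAID controller and power supply module): 1 − (1 − 0.97200)(1 − 0.94400) = 0.99843
Series (disk drive and [0.99843]): 0.92000 × 0.99843 = 0.91856
Parallel ([0.50045] and [0.91856]): 1 − (1 − 0.50045)(1 − 0.91856) = 0.959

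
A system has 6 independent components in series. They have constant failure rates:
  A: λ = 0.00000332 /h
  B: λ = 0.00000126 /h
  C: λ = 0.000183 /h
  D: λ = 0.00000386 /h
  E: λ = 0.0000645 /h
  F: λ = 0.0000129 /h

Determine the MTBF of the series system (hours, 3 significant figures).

Series of exponential components: λ_sys = Σ λ_i
λ_sys = 0.00000332 + 0.00000126 + 0.000183 + 0.00000386 + 0.0000645 + 0.0000129 = 2.6884e-04 /h
MTBF = 1 / λ_sys = 3720 h

3720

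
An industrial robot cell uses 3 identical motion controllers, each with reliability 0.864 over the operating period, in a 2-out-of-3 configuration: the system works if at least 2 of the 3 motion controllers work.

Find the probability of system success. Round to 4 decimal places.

R = Σ_{i=2}^{3} C(3,i) p^i (1−p)^{3−i} with p = 0.864
C(3,2)·0.864^2·0.136^1 = 0.304570
C(3,3)·0.864^3·0.136^0 = 0.644973
Sum = 0.9495

0.9495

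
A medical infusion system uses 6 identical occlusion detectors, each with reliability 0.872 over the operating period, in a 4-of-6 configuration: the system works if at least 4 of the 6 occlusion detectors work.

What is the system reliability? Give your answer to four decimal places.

R = Σ_{i=4}^{6} C(6,i) p^i (1−p)^{6−i} with p = 0.872
C(6,4)·0.872^4·0.128^2 = 0.142094
C(6,5)·0.872^5·0.128^1 = 0.387207
C(6,6)·0.872^6·0.128^0 = 0.439642
Sum = 0.9689

0.9689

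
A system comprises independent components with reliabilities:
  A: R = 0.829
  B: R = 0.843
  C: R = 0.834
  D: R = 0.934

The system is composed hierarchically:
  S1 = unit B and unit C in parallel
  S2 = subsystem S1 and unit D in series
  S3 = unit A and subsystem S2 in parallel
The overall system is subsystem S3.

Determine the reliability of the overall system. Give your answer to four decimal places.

Parallel (B and C): 1 − (1 − 0.843000)(1 − 0.834000) = 0.973938
Series ([0.973938] and D): 0.973938 × 0.934000 = 0.909658
Parallel (A and [0.909658]): 1 − (1 − 0.829000)(1 − 0.909658) = 0.9846

0.9846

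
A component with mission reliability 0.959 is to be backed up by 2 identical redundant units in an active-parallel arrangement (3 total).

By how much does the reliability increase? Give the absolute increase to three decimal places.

R_before = 0.959
R_after = 1 − (1 − 0.959)^3 = 1.000
ΔR = 1.000 − 0.959 = 0.041

0.041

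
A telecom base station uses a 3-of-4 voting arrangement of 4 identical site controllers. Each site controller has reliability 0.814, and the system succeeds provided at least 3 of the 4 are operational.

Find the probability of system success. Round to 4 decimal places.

0.8403

R = Σ_{i=3}^{4} C(4,i) p^i (1−p)^{4−i} with p = 0.814
C(4,3)·0.814^3·0.186^1 = 0.401279
C(4,4)·0.814^4·0.186^0 = 0.439033
Sum = 0.8403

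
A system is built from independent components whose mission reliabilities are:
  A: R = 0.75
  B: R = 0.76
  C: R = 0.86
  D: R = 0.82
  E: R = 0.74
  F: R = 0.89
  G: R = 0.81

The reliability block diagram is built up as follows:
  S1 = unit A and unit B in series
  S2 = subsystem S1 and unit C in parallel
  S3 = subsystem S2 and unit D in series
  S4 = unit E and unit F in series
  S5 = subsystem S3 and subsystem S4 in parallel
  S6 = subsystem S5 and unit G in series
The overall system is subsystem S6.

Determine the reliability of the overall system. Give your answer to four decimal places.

Series (A and B): 0.750000 × 0.760000 = 0.570000
Parallel ([0.570000] and C): 1 − (1 − 0.570000)(1 − 0.860000) = 0.939800
Series ([0.939800] and D): 0.939800 × 0.820000 = 0.770636
Series (E and F): 0.740000 × 0.890000 = 0.658600
Parallel ([0.770636] and [0.658600]): 1 − (1 − 0.770636)(1 − 0.658600) = 0.921695
Series ([0.921695] and G): 0.921695 × 0.810000 = 0.7466

0.7466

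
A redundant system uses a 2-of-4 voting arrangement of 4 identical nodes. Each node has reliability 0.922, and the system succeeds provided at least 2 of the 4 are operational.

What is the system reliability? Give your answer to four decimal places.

0.9982

R = Σ_{i=2}^{4} C(4,i) p^i (1−p)^{4−i} with p = 0.922
C(4,2)·0.922^2·0.078^2 = 0.031031
C(4,3)·0.922^3·0.078^1 = 0.244539
C(4,4)·0.922^4·0.078^0 = 0.722643
Sum = 0.9982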